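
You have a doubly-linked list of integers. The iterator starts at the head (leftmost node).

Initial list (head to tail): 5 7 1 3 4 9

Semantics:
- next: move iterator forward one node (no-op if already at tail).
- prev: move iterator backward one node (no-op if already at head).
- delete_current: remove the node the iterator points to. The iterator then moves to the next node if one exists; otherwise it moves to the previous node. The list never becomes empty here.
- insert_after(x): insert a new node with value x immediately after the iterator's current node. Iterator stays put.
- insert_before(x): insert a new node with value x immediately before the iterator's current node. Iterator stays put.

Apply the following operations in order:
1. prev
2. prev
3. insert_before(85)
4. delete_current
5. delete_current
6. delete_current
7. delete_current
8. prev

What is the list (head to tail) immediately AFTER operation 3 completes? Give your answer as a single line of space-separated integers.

Answer: 85 5 7 1 3 4 9

Derivation:
After 1 (prev): list=[5, 7, 1, 3, 4, 9] cursor@5
After 2 (prev): list=[5, 7, 1, 3, 4, 9] cursor@5
After 3 (insert_before(85)): list=[85, 5, 7, 1, 3, 4, 9] cursor@5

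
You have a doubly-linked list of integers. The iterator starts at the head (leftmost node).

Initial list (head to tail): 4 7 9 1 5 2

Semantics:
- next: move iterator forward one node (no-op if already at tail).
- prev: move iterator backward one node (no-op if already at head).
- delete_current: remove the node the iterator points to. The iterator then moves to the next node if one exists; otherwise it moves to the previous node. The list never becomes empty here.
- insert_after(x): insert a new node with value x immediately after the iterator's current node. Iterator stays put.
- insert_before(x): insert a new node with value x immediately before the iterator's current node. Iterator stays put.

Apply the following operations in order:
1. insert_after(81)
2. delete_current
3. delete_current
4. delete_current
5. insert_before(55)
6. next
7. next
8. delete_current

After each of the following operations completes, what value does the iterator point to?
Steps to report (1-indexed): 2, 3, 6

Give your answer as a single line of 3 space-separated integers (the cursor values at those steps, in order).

After 1 (insert_after(81)): list=[4, 81, 7, 9, 1, 5, 2] cursor@4
After 2 (delete_current): list=[81, 7, 9, 1, 5, 2] cursor@81
After 3 (delete_current): list=[7, 9, 1, 5, 2] cursor@7
After 4 (delete_current): list=[9, 1, 5, 2] cursor@9
After 5 (insert_before(55)): list=[55, 9, 1, 5, 2] cursor@9
After 6 (next): list=[55, 9, 1, 5, 2] cursor@1
After 7 (next): list=[55, 9, 1, 5, 2] cursor@5
After 8 (delete_current): list=[55, 9, 1, 2] cursor@2

Answer: 81 7 1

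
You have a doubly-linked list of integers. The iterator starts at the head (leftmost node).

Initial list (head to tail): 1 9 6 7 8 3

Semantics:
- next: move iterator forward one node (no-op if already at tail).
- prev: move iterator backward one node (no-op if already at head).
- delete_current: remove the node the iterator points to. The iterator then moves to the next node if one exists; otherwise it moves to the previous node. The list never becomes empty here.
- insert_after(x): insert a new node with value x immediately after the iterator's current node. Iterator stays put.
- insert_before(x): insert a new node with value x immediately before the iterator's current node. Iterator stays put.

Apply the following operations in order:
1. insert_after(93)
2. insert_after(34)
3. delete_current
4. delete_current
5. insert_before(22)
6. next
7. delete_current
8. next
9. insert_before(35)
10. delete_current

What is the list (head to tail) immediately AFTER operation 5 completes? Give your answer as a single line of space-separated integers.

After 1 (insert_after(93)): list=[1, 93, 9, 6, 7, 8, 3] cursor@1
After 2 (insert_after(34)): list=[1, 34, 93, 9, 6, 7, 8, 3] cursor@1
After 3 (delete_current): list=[34, 93, 9, 6, 7, 8, 3] cursor@34
After 4 (delete_current): list=[93, 9, 6, 7, 8, 3] cursor@93
After 5 (insert_before(22)): list=[22, 93, 9, 6, 7, 8, 3] cursor@93

Answer: 22 93 9 6 7 8 3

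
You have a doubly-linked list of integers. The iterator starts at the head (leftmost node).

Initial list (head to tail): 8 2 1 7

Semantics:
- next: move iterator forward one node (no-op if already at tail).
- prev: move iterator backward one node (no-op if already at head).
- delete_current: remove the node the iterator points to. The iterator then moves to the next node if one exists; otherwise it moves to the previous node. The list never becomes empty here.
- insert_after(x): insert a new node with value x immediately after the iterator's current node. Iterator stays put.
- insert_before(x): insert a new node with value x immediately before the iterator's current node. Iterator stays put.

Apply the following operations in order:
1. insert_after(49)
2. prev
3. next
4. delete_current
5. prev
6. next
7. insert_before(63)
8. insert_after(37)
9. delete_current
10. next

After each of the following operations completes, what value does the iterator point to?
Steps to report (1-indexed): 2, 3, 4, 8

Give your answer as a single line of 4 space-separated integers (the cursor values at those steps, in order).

Answer: 8 49 2 2

Derivation:
After 1 (insert_after(49)): list=[8, 49, 2, 1, 7] cursor@8
After 2 (prev): list=[8, 49, 2, 1, 7] cursor@8
After 3 (next): list=[8, 49, 2, 1, 7] cursor@49
After 4 (delete_current): list=[8, 2, 1, 7] cursor@2
After 5 (prev): list=[8, 2, 1, 7] cursor@8
After 6 (next): list=[8, 2, 1, 7] cursor@2
After 7 (insert_before(63)): list=[8, 63, 2, 1, 7] cursor@2
After 8 (insert_after(37)): list=[8, 63, 2, 37, 1, 7] cursor@2
After 9 (delete_current): list=[8, 63, 37, 1, 7] cursor@37
After 10 (next): list=[8, 63, 37, 1, 7] cursor@1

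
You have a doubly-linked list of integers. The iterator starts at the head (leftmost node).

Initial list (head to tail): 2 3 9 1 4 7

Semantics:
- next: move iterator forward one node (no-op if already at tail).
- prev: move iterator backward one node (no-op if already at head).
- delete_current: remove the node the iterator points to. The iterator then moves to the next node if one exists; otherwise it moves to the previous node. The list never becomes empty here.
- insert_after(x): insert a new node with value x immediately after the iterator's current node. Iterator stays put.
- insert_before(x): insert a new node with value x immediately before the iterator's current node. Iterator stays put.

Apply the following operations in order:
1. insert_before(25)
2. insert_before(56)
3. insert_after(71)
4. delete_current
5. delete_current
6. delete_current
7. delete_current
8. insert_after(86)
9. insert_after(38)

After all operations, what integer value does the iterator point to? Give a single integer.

Answer: 1

Derivation:
After 1 (insert_before(25)): list=[25, 2, 3, 9, 1, 4, 7] cursor@2
After 2 (insert_before(56)): list=[25, 56, 2, 3, 9, 1, 4, 7] cursor@2
After 3 (insert_after(71)): list=[25, 56, 2, 71, 3, 9, 1, 4, 7] cursor@2
After 4 (delete_current): list=[25, 56, 71, 3, 9, 1, 4, 7] cursor@71
After 5 (delete_current): list=[25, 56, 3, 9, 1, 4, 7] cursor@3
After 6 (delete_current): list=[25, 56, 9, 1, 4, 7] cursor@9
After 7 (delete_current): list=[25, 56, 1, 4, 7] cursor@1
After 8 (insert_after(86)): list=[25, 56, 1, 86, 4, 7] cursor@1
After 9 (insert_after(38)): list=[25, 56, 1, 38, 86, 4, 7] cursor@1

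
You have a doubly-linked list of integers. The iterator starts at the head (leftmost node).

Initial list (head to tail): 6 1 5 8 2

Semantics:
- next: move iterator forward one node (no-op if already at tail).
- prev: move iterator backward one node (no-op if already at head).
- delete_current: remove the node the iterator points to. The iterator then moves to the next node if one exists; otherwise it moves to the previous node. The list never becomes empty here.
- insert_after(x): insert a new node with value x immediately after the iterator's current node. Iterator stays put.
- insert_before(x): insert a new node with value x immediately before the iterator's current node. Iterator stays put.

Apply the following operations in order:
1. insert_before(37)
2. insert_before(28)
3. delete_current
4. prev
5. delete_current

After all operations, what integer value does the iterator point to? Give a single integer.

Answer: 1

Derivation:
After 1 (insert_before(37)): list=[37, 6, 1, 5, 8, 2] cursor@6
After 2 (insert_before(28)): list=[37, 28, 6, 1, 5, 8, 2] cursor@6
After 3 (delete_current): list=[37, 28, 1, 5, 8, 2] cursor@1
After 4 (prev): list=[37, 28, 1, 5, 8, 2] cursor@28
After 5 (delete_current): list=[37, 1, 5, 8, 2] cursor@1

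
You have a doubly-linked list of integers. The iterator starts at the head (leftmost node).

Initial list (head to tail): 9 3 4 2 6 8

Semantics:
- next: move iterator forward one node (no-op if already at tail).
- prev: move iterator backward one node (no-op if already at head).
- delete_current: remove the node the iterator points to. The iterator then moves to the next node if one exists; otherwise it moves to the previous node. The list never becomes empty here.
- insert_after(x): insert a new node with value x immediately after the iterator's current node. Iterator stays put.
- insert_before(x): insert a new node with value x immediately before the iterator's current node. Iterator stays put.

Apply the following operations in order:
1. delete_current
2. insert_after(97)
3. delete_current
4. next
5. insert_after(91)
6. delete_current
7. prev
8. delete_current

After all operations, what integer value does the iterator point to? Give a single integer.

Answer: 91

Derivation:
After 1 (delete_current): list=[3, 4, 2, 6, 8] cursor@3
After 2 (insert_after(97)): list=[3, 97, 4, 2, 6, 8] cursor@3
After 3 (delete_current): list=[97, 4, 2, 6, 8] cursor@97
After 4 (next): list=[97, 4, 2, 6, 8] cursor@4
After 5 (insert_after(91)): list=[97, 4, 91, 2, 6, 8] cursor@4
After 6 (delete_current): list=[97, 91, 2, 6, 8] cursor@91
After 7 (prev): list=[97, 91, 2, 6, 8] cursor@97
After 8 (delete_current): list=[91, 2, 6, 8] cursor@91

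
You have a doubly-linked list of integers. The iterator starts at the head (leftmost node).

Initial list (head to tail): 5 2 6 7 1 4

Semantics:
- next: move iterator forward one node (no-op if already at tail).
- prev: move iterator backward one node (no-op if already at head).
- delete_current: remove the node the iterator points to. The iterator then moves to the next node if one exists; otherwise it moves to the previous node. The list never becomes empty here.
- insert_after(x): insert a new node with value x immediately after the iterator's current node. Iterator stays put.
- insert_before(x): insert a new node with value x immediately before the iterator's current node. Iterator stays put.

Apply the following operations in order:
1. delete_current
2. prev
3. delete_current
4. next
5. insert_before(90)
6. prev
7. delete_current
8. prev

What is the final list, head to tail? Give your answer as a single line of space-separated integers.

After 1 (delete_current): list=[2, 6, 7, 1, 4] cursor@2
After 2 (prev): list=[2, 6, 7, 1, 4] cursor@2
After 3 (delete_current): list=[6, 7, 1, 4] cursor@6
After 4 (next): list=[6, 7, 1, 4] cursor@7
After 5 (insert_before(90)): list=[6, 90, 7, 1, 4] cursor@7
After 6 (prev): list=[6, 90, 7, 1, 4] cursor@90
After 7 (delete_current): list=[6, 7, 1, 4] cursor@7
After 8 (prev): list=[6, 7, 1, 4] cursor@6

Answer: 6 7 1 4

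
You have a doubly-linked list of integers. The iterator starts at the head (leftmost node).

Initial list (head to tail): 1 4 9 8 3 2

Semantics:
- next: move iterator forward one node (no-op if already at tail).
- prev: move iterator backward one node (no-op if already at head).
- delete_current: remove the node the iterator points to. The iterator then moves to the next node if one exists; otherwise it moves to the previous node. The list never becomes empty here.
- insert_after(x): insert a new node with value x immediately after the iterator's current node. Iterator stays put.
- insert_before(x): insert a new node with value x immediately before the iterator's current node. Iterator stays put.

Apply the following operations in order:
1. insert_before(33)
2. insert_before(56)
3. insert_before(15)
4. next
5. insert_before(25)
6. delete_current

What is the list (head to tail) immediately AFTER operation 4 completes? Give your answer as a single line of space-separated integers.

Answer: 33 56 15 1 4 9 8 3 2

Derivation:
After 1 (insert_before(33)): list=[33, 1, 4, 9, 8, 3, 2] cursor@1
After 2 (insert_before(56)): list=[33, 56, 1, 4, 9, 8, 3, 2] cursor@1
After 3 (insert_before(15)): list=[33, 56, 15, 1, 4, 9, 8, 3, 2] cursor@1
After 4 (next): list=[33, 56, 15, 1, 4, 9, 8, 3, 2] cursor@4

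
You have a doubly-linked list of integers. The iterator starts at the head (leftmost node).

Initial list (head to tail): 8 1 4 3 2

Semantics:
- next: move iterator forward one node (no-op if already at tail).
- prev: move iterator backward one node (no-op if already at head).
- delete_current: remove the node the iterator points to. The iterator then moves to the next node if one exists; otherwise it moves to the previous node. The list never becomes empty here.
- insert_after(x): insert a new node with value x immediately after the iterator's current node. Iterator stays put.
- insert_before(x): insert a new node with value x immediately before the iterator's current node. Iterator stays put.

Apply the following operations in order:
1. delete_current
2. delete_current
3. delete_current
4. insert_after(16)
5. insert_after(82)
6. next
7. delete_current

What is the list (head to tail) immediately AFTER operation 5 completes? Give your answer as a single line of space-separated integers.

Answer: 3 82 16 2

Derivation:
After 1 (delete_current): list=[1, 4, 3, 2] cursor@1
After 2 (delete_current): list=[4, 3, 2] cursor@4
After 3 (delete_current): list=[3, 2] cursor@3
After 4 (insert_after(16)): list=[3, 16, 2] cursor@3
After 5 (insert_after(82)): list=[3, 82, 16, 2] cursor@3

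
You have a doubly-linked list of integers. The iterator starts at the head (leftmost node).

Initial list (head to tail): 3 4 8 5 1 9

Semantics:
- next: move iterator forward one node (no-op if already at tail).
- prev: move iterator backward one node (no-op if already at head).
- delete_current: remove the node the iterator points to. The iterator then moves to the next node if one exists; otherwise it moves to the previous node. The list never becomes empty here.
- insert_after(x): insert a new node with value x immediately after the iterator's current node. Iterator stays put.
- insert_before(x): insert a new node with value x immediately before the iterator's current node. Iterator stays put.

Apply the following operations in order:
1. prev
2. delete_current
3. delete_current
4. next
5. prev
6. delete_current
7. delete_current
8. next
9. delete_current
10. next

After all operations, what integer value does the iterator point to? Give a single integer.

Answer: 1

Derivation:
After 1 (prev): list=[3, 4, 8, 5, 1, 9] cursor@3
After 2 (delete_current): list=[4, 8, 5, 1, 9] cursor@4
After 3 (delete_current): list=[8, 5, 1, 9] cursor@8
After 4 (next): list=[8, 5, 1, 9] cursor@5
After 5 (prev): list=[8, 5, 1, 9] cursor@8
After 6 (delete_current): list=[5, 1, 9] cursor@5
After 7 (delete_current): list=[1, 9] cursor@1
After 8 (next): list=[1, 9] cursor@9
After 9 (delete_current): list=[1] cursor@1
After 10 (next): list=[1] cursor@1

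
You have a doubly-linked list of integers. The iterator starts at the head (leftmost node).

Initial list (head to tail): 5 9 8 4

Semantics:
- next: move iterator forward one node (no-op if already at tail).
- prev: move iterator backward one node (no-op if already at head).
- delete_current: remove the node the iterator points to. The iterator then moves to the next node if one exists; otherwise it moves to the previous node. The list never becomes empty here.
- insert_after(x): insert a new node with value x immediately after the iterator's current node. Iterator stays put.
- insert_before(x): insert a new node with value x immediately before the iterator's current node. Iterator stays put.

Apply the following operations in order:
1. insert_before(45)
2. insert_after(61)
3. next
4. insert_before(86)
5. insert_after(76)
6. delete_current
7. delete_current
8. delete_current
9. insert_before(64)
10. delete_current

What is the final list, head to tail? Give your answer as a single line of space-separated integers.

Answer: 45 5 86 64 4

Derivation:
After 1 (insert_before(45)): list=[45, 5, 9, 8, 4] cursor@5
After 2 (insert_after(61)): list=[45, 5, 61, 9, 8, 4] cursor@5
After 3 (next): list=[45, 5, 61, 9, 8, 4] cursor@61
After 4 (insert_before(86)): list=[45, 5, 86, 61, 9, 8, 4] cursor@61
After 5 (insert_after(76)): list=[45, 5, 86, 61, 76, 9, 8, 4] cursor@61
After 6 (delete_current): list=[45, 5, 86, 76, 9, 8, 4] cursor@76
After 7 (delete_current): list=[45, 5, 86, 9, 8, 4] cursor@9
After 8 (delete_current): list=[45, 5, 86, 8, 4] cursor@8
After 9 (insert_before(64)): list=[45, 5, 86, 64, 8, 4] cursor@8
After 10 (delete_current): list=[45, 5, 86, 64, 4] cursor@4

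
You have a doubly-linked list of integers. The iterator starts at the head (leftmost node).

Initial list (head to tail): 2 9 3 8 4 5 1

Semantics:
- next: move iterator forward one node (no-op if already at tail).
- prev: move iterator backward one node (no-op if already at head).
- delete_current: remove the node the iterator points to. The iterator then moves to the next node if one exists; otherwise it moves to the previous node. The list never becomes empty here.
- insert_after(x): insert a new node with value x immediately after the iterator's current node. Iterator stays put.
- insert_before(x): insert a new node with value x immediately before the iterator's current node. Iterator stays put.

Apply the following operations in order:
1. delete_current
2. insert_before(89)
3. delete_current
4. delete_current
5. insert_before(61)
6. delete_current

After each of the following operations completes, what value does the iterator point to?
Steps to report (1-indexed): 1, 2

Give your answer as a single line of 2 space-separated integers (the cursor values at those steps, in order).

After 1 (delete_current): list=[9, 3, 8, 4, 5, 1] cursor@9
After 2 (insert_before(89)): list=[89, 9, 3, 8, 4, 5, 1] cursor@9
After 3 (delete_current): list=[89, 3, 8, 4, 5, 1] cursor@3
After 4 (delete_current): list=[89, 8, 4, 5, 1] cursor@8
After 5 (insert_before(61)): list=[89, 61, 8, 4, 5, 1] cursor@8
After 6 (delete_current): list=[89, 61, 4, 5, 1] cursor@4

Answer: 9 9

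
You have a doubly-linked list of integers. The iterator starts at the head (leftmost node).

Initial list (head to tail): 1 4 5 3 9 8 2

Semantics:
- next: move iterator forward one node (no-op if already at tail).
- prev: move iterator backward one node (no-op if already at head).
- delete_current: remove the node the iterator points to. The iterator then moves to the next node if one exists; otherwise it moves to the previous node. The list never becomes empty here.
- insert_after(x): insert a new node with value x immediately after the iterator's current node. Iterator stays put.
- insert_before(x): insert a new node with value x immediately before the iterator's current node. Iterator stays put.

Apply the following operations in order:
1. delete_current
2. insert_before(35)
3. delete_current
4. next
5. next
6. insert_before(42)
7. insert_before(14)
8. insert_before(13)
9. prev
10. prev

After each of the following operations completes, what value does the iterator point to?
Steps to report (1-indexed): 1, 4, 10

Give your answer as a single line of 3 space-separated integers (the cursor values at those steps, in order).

Answer: 4 3 14

Derivation:
After 1 (delete_current): list=[4, 5, 3, 9, 8, 2] cursor@4
After 2 (insert_before(35)): list=[35, 4, 5, 3, 9, 8, 2] cursor@4
After 3 (delete_current): list=[35, 5, 3, 9, 8, 2] cursor@5
After 4 (next): list=[35, 5, 3, 9, 8, 2] cursor@3
After 5 (next): list=[35, 5, 3, 9, 8, 2] cursor@9
After 6 (insert_before(42)): list=[35, 5, 3, 42, 9, 8, 2] cursor@9
After 7 (insert_before(14)): list=[35, 5, 3, 42, 14, 9, 8, 2] cursor@9
After 8 (insert_before(13)): list=[35, 5, 3, 42, 14, 13, 9, 8, 2] cursor@9
After 9 (prev): list=[35, 5, 3, 42, 14, 13, 9, 8, 2] cursor@13
After 10 (prev): list=[35, 5, 3, 42, 14, 13, 9, 8, 2] cursor@14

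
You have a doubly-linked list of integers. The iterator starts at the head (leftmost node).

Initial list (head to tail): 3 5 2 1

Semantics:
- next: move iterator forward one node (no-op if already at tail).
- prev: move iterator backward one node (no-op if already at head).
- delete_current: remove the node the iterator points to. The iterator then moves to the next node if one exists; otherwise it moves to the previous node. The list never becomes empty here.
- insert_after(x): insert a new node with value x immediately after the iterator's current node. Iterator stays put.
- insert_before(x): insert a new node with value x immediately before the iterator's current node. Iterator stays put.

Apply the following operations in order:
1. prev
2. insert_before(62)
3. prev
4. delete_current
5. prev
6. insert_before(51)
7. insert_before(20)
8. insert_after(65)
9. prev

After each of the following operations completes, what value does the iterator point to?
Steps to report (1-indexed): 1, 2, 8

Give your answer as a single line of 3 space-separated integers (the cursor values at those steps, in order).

After 1 (prev): list=[3, 5, 2, 1] cursor@3
After 2 (insert_before(62)): list=[62, 3, 5, 2, 1] cursor@3
After 3 (prev): list=[62, 3, 5, 2, 1] cursor@62
After 4 (delete_current): list=[3, 5, 2, 1] cursor@3
After 5 (prev): list=[3, 5, 2, 1] cursor@3
After 6 (insert_before(51)): list=[51, 3, 5, 2, 1] cursor@3
After 7 (insert_before(20)): list=[51, 20, 3, 5, 2, 1] cursor@3
After 8 (insert_after(65)): list=[51, 20, 3, 65, 5, 2, 1] cursor@3
After 9 (prev): list=[51, 20, 3, 65, 5, 2, 1] cursor@20

Answer: 3 3 3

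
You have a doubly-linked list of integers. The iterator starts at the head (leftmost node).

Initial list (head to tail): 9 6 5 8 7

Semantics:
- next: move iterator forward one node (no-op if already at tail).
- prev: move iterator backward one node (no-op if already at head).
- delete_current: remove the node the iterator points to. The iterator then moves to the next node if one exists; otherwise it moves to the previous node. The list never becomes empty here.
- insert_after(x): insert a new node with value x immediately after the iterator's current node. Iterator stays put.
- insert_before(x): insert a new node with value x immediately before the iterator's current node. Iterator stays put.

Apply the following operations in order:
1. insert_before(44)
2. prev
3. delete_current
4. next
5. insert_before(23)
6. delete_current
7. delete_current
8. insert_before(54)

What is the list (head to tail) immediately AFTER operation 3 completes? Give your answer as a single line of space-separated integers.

After 1 (insert_before(44)): list=[44, 9, 6, 5, 8, 7] cursor@9
After 2 (prev): list=[44, 9, 6, 5, 8, 7] cursor@44
After 3 (delete_current): list=[9, 6, 5, 8, 7] cursor@9

Answer: 9 6 5 8 7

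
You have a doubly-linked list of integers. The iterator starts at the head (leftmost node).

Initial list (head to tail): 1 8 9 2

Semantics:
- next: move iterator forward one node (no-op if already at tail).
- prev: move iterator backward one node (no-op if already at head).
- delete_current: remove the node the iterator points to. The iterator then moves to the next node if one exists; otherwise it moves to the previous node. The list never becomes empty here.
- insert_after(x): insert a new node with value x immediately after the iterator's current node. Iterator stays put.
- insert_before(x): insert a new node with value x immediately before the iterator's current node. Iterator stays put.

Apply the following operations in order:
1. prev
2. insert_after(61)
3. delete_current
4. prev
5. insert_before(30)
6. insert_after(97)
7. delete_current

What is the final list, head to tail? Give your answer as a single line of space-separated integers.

After 1 (prev): list=[1, 8, 9, 2] cursor@1
After 2 (insert_after(61)): list=[1, 61, 8, 9, 2] cursor@1
After 3 (delete_current): list=[61, 8, 9, 2] cursor@61
After 4 (prev): list=[61, 8, 9, 2] cursor@61
After 5 (insert_before(30)): list=[30, 61, 8, 9, 2] cursor@61
After 6 (insert_after(97)): list=[30, 61, 97, 8, 9, 2] cursor@61
After 7 (delete_current): list=[30, 97, 8, 9, 2] cursor@97

Answer: 30 97 8 9 2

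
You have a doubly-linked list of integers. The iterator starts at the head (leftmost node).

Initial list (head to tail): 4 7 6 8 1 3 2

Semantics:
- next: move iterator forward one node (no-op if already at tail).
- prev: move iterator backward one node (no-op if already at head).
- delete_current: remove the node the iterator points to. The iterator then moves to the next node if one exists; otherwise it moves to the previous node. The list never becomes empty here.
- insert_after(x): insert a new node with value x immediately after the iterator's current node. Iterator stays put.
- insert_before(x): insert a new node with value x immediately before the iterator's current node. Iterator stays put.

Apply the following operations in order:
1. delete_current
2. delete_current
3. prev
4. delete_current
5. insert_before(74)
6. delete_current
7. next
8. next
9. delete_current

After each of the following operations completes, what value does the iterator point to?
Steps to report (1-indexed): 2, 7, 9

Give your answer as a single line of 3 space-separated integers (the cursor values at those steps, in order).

Answer: 6 3 3

Derivation:
After 1 (delete_current): list=[7, 6, 8, 1, 3, 2] cursor@7
After 2 (delete_current): list=[6, 8, 1, 3, 2] cursor@6
After 3 (prev): list=[6, 8, 1, 3, 2] cursor@6
After 4 (delete_current): list=[8, 1, 3, 2] cursor@8
After 5 (insert_before(74)): list=[74, 8, 1, 3, 2] cursor@8
After 6 (delete_current): list=[74, 1, 3, 2] cursor@1
After 7 (next): list=[74, 1, 3, 2] cursor@3
After 8 (next): list=[74, 1, 3, 2] cursor@2
After 9 (delete_current): list=[74, 1, 3] cursor@3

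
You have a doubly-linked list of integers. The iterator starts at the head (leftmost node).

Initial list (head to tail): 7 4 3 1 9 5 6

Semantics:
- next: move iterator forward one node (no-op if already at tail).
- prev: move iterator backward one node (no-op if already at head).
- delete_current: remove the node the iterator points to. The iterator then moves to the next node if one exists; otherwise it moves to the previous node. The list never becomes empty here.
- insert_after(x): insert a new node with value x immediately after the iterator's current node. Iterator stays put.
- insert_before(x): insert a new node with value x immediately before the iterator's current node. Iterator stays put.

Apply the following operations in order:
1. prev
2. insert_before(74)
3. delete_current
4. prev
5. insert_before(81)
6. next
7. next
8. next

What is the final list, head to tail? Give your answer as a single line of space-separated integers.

After 1 (prev): list=[7, 4, 3, 1, 9, 5, 6] cursor@7
After 2 (insert_before(74)): list=[74, 7, 4, 3, 1, 9, 5, 6] cursor@7
After 3 (delete_current): list=[74, 4, 3, 1, 9, 5, 6] cursor@4
After 4 (prev): list=[74, 4, 3, 1, 9, 5, 6] cursor@74
After 5 (insert_before(81)): list=[81, 74, 4, 3, 1, 9, 5, 6] cursor@74
After 6 (next): list=[81, 74, 4, 3, 1, 9, 5, 6] cursor@4
After 7 (next): list=[81, 74, 4, 3, 1, 9, 5, 6] cursor@3
After 8 (next): list=[81, 74, 4, 3, 1, 9, 5, 6] cursor@1

Answer: 81 74 4 3 1 9 5 6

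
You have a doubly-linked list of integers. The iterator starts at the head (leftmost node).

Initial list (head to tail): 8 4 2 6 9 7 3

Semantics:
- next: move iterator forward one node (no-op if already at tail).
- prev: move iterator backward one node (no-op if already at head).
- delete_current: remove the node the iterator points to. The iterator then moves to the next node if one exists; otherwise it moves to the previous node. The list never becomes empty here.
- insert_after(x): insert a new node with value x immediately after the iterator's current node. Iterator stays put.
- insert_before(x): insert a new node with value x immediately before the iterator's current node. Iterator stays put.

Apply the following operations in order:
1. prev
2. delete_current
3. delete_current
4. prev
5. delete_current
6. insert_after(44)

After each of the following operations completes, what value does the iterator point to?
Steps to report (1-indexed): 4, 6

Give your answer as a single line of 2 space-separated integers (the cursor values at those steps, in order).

Answer: 2 6

Derivation:
After 1 (prev): list=[8, 4, 2, 6, 9, 7, 3] cursor@8
After 2 (delete_current): list=[4, 2, 6, 9, 7, 3] cursor@4
After 3 (delete_current): list=[2, 6, 9, 7, 3] cursor@2
After 4 (prev): list=[2, 6, 9, 7, 3] cursor@2
After 5 (delete_current): list=[6, 9, 7, 3] cursor@6
After 6 (insert_after(44)): list=[6, 44, 9, 7, 3] cursor@6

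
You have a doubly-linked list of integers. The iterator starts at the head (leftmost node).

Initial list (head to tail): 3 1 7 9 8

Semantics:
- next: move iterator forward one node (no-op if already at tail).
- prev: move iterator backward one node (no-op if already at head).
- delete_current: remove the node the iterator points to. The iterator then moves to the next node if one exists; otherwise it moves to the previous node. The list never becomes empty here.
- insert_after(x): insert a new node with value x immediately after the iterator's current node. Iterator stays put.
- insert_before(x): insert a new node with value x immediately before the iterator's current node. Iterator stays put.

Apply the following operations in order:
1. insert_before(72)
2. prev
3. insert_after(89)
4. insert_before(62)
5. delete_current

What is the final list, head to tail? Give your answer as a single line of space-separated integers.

After 1 (insert_before(72)): list=[72, 3, 1, 7, 9, 8] cursor@3
After 2 (prev): list=[72, 3, 1, 7, 9, 8] cursor@72
After 3 (insert_after(89)): list=[72, 89, 3, 1, 7, 9, 8] cursor@72
After 4 (insert_before(62)): list=[62, 72, 89, 3, 1, 7, 9, 8] cursor@72
After 5 (delete_current): list=[62, 89, 3, 1, 7, 9, 8] cursor@89

Answer: 62 89 3 1 7 9 8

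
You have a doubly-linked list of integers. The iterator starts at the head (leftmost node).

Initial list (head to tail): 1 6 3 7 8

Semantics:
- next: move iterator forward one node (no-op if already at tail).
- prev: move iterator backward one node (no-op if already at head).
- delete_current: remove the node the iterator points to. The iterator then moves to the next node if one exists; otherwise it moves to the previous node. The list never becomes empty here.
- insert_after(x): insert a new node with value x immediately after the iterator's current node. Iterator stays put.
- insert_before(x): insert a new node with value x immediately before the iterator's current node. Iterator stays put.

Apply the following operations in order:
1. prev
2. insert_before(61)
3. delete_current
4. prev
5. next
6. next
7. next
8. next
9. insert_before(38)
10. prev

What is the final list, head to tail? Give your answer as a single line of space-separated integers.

Answer: 61 6 3 7 38 8

Derivation:
After 1 (prev): list=[1, 6, 3, 7, 8] cursor@1
After 2 (insert_before(61)): list=[61, 1, 6, 3, 7, 8] cursor@1
After 3 (delete_current): list=[61, 6, 3, 7, 8] cursor@6
After 4 (prev): list=[61, 6, 3, 7, 8] cursor@61
After 5 (next): list=[61, 6, 3, 7, 8] cursor@6
After 6 (next): list=[61, 6, 3, 7, 8] cursor@3
After 7 (next): list=[61, 6, 3, 7, 8] cursor@7
After 8 (next): list=[61, 6, 3, 7, 8] cursor@8
After 9 (insert_before(38)): list=[61, 6, 3, 7, 38, 8] cursor@8
After 10 (prev): list=[61, 6, 3, 7, 38, 8] cursor@38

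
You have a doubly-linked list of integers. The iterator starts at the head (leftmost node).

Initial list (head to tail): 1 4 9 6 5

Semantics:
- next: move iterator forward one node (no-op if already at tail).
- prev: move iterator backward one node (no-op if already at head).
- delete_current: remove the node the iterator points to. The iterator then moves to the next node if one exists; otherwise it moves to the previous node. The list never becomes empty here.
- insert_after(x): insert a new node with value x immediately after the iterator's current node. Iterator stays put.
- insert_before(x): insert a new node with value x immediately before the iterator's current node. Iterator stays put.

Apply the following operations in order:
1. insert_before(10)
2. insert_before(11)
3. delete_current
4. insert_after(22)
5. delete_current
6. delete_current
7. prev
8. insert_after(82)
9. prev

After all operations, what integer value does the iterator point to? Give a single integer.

After 1 (insert_before(10)): list=[10, 1, 4, 9, 6, 5] cursor@1
After 2 (insert_before(11)): list=[10, 11, 1, 4, 9, 6, 5] cursor@1
After 3 (delete_current): list=[10, 11, 4, 9, 6, 5] cursor@4
After 4 (insert_after(22)): list=[10, 11, 4, 22, 9, 6, 5] cursor@4
After 5 (delete_current): list=[10, 11, 22, 9, 6, 5] cursor@22
After 6 (delete_current): list=[10, 11, 9, 6, 5] cursor@9
After 7 (prev): list=[10, 11, 9, 6, 5] cursor@11
After 8 (insert_after(82)): list=[10, 11, 82, 9, 6, 5] cursor@11
After 9 (prev): list=[10, 11, 82, 9, 6, 5] cursor@10

Answer: 10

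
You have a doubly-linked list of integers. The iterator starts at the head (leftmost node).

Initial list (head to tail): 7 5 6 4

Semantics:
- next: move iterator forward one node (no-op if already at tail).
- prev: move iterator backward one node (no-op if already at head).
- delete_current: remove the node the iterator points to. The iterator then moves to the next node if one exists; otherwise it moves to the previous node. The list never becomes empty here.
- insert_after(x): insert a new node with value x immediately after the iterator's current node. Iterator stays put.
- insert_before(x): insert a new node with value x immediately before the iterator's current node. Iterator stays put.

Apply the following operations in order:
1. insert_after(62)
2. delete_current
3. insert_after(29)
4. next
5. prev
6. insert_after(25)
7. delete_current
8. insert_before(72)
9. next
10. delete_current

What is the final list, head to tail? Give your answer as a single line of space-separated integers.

After 1 (insert_after(62)): list=[7, 62, 5, 6, 4] cursor@7
After 2 (delete_current): list=[62, 5, 6, 4] cursor@62
After 3 (insert_after(29)): list=[62, 29, 5, 6, 4] cursor@62
After 4 (next): list=[62, 29, 5, 6, 4] cursor@29
After 5 (prev): list=[62, 29, 5, 6, 4] cursor@62
After 6 (insert_after(25)): list=[62, 25, 29, 5, 6, 4] cursor@62
After 7 (delete_current): list=[25, 29, 5, 6, 4] cursor@25
After 8 (insert_before(72)): list=[72, 25, 29, 5, 6, 4] cursor@25
After 9 (next): list=[72, 25, 29, 5, 6, 4] cursor@29
After 10 (delete_current): list=[72, 25, 5, 6, 4] cursor@5

Answer: 72 25 5 6 4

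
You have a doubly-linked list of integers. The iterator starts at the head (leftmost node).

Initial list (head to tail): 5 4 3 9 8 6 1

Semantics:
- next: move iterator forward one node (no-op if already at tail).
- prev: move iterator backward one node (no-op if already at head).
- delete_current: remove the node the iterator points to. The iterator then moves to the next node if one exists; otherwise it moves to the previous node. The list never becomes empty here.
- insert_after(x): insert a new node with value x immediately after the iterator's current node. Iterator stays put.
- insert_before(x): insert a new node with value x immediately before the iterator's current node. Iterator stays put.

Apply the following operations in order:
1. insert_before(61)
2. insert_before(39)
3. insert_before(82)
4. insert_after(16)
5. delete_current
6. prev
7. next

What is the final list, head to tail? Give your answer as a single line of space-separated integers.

Answer: 61 39 82 16 4 3 9 8 6 1

Derivation:
After 1 (insert_before(61)): list=[61, 5, 4, 3, 9, 8, 6, 1] cursor@5
After 2 (insert_before(39)): list=[61, 39, 5, 4, 3, 9, 8, 6, 1] cursor@5
After 3 (insert_before(82)): list=[61, 39, 82, 5, 4, 3, 9, 8, 6, 1] cursor@5
After 4 (insert_after(16)): list=[61, 39, 82, 5, 16, 4, 3, 9, 8, 6, 1] cursor@5
After 5 (delete_current): list=[61, 39, 82, 16, 4, 3, 9, 8, 6, 1] cursor@16
After 6 (prev): list=[61, 39, 82, 16, 4, 3, 9, 8, 6, 1] cursor@82
After 7 (next): list=[61, 39, 82, 16, 4, 3, 9, 8, 6, 1] cursor@16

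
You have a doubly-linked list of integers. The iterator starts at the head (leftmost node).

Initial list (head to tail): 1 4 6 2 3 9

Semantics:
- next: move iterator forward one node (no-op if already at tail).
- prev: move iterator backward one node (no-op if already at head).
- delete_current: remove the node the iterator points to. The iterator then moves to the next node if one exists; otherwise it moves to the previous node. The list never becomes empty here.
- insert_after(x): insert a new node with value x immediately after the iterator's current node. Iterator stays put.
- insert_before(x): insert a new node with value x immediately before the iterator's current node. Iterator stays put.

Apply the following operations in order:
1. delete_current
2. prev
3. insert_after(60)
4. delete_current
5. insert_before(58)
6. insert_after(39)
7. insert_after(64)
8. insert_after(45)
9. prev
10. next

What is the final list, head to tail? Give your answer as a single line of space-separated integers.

Answer: 58 60 45 64 39 6 2 3 9

Derivation:
After 1 (delete_current): list=[4, 6, 2, 3, 9] cursor@4
After 2 (prev): list=[4, 6, 2, 3, 9] cursor@4
After 3 (insert_after(60)): list=[4, 60, 6, 2, 3, 9] cursor@4
After 4 (delete_current): list=[60, 6, 2, 3, 9] cursor@60
After 5 (insert_before(58)): list=[58, 60, 6, 2, 3, 9] cursor@60
After 6 (insert_after(39)): list=[58, 60, 39, 6, 2, 3, 9] cursor@60
After 7 (insert_after(64)): list=[58, 60, 64, 39, 6, 2, 3, 9] cursor@60
After 8 (insert_after(45)): list=[58, 60, 45, 64, 39, 6, 2, 3, 9] cursor@60
After 9 (prev): list=[58, 60, 45, 64, 39, 6, 2, 3, 9] cursor@58
After 10 (next): list=[58, 60, 45, 64, 39, 6, 2, 3, 9] cursor@60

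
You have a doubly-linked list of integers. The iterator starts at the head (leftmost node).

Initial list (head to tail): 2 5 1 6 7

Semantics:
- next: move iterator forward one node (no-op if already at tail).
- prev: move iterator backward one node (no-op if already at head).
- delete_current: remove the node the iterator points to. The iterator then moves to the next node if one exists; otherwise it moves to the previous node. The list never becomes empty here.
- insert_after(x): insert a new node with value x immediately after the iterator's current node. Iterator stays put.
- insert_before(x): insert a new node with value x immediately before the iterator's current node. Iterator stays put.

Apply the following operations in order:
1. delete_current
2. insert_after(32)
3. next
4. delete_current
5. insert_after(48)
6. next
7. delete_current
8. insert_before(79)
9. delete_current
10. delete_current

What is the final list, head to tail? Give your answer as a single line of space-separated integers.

After 1 (delete_current): list=[5, 1, 6, 7] cursor@5
After 2 (insert_after(32)): list=[5, 32, 1, 6, 7] cursor@5
After 3 (next): list=[5, 32, 1, 6, 7] cursor@32
After 4 (delete_current): list=[5, 1, 6, 7] cursor@1
After 5 (insert_after(48)): list=[5, 1, 48, 6, 7] cursor@1
After 6 (next): list=[5, 1, 48, 6, 7] cursor@48
After 7 (delete_current): list=[5, 1, 6, 7] cursor@6
After 8 (insert_before(79)): list=[5, 1, 79, 6, 7] cursor@6
After 9 (delete_current): list=[5, 1, 79, 7] cursor@7
After 10 (delete_current): list=[5, 1, 79] cursor@79

Answer: 5 1 79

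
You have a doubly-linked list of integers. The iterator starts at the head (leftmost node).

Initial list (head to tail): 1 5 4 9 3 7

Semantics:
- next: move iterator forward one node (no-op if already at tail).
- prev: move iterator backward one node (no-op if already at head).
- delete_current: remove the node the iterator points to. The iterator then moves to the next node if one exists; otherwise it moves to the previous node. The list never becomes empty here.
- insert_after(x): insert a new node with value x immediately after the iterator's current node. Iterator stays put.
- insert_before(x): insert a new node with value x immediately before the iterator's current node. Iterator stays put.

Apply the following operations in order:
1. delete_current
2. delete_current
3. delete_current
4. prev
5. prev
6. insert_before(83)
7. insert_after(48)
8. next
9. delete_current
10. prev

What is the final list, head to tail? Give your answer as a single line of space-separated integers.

Answer: 83 9 3 7

Derivation:
After 1 (delete_current): list=[5, 4, 9, 3, 7] cursor@5
After 2 (delete_current): list=[4, 9, 3, 7] cursor@4
After 3 (delete_current): list=[9, 3, 7] cursor@9
After 4 (prev): list=[9, 3, 7] cursor@9
After 5 (prev): list=[9, 3, 7] cursor@9
After 6 (insert_before(83)): list=[83, 9, 3, 7] cursor@9
After 7 (insert_after(48)): list=[83, 9, 48, 3, 7] cursor@9
After 8 (next): list=[83, 9, 48, 3, 7] cursor@48
After 9 (delete_current): list=[83, 9, 3, 7] cursor@3
After 10 (prev): list=[83, 9, 3, 7] cursor@9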